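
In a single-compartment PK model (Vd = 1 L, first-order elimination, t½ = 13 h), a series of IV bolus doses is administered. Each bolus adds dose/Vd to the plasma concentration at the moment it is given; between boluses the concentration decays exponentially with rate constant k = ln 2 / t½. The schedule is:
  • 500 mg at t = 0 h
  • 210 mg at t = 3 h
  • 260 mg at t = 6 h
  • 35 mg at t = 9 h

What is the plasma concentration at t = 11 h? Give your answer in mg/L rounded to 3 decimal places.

k = ln 2 / 13 = 0.05332 per h
Dose 1 (500 mg at t=0 h): 500·exp(−0.05332·11) = 278.133 mg/L
Dose 2 (210 mg at t=3 h): 210·exp(−0.05332·8) = 137.079 mg/L
Dose 3 (260 mg at t=6 h): 260·exp(−0.05332·5) = 199.156 mg/L
Dose 4 (35 mg at t=9 h): 35·exp(−0.05332·2) = 31.460 mg/L
C(11) = 278.133 + 137.079 + 199.156 + 31.460 = 645.827 mg/L

645.827 mg/L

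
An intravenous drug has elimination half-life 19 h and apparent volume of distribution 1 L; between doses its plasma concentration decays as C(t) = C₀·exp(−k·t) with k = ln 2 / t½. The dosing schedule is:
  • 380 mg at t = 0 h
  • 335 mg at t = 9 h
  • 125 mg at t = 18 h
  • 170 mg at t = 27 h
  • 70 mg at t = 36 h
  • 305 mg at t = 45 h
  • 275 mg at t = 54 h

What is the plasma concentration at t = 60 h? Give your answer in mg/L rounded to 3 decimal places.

599.270 mg/L

k = ln 2 / 19 = 0.03648 per h
Dose 1 (380 mg at t=0 h): 380·exp(−0.03648·60) = 42.576 mg/L
Dose 2 (335 mg at t=9 h): 335·exp(−0.03648·51) = 52.122 mg/L
Dose 3 (125 mg at t=18 h): 125·exp(−0.03648·42) = 27.007 mg/L
Dose 4 (170 mg at t=27 h): 170·exp(−0.03648·33) = 51.004 mg/L
Dose 5 (70 mg at t=36 h): 70·exp(−0.03648·24) = 29.164 mg/L
Dose 6 (305 mg at t=45 h): 305·exp(−0.03648·15) = 176.459 mg/L
Dose 7 (275 mg at t=54 h): 275·exp(−0.03648·6) = 220.938 mg/L
C(60) = 42.576 + 52.122 + 27.007 + 51.004 + 29.164 + 176.459 + 220.938 = 599.270 mg/L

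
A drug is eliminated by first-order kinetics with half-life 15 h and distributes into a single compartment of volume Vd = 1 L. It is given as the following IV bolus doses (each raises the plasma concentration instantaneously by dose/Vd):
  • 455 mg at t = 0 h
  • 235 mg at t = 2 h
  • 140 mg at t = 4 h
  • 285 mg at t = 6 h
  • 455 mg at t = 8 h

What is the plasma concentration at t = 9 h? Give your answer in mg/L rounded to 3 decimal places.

k = ln 2 / 15 = 0.04621 per h
Dose 1 (455 mg at t=0 h): 455·exp(−0.04621·9) = 300.188 mg/L
Dose 2 (235 mg at t=2 h): 235·exp(−0.04621·7) = 170.054 mg/L
Dose 3 (140 mg at t=4 h): 140·exp(−0.04621·5) = 111.118 mg/L
Dose 4 (285 mg at t=6 h): 285·exp(−0.04621·3) = 248.107 mg/L
Dose 5 (455 mg at t=8 h): 455·exp(−0.04621·1) = 434.453 mg/L
C(9) = 300.188 + 170.054 + 111.118 + 248.107 + 434.453 = 1263.920 mg/L

1263.920 mg/L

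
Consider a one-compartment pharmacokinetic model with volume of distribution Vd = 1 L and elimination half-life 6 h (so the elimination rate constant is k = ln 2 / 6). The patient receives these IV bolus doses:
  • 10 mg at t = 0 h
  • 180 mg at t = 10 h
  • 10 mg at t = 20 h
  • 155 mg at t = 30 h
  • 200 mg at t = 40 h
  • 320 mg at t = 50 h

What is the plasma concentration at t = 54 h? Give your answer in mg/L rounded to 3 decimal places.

k = ln 2 / 6 = 0.11552 per h
Dose 1 (10 mg at t=0 h): 10·exp(−0.11552·54) = 0.020 mg/L
Dose 2 (180 mg at t=10 h): 180·exp(−0.11552·44) = 1.116 mg/L
Dose 3 (10 mg at t=20 h): 10·exp(−0.11552·34) = 0.197 mg/L
Dose 4 (155 mg at t=30 h): 155·exp(−0.11552·24) = 9.688 mg/L
Dose 5 (200 mg at t=40 h): 200·exp(−0.11552·14) = 39.685 mg/L
Dose 6 (320 mg at t=50 h): 320·exp(−0.11552·4) = 201.587 mg/L
C(54) = 0.020 + 1.116 + 0.197 + 9.688 + 39.685 + 201.587 = 252.292 mg/L

252.292 mg/L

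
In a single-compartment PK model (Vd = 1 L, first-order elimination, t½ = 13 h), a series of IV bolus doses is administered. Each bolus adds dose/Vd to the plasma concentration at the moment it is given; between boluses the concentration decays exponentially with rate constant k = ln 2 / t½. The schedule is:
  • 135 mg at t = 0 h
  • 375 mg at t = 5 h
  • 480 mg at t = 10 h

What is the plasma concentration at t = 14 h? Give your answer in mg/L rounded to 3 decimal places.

k = ln 2 / 13 = 0.05332 per h
Dose 1 (135 mg at t=0 h): 135·exp(−0.05332·14) = 63.995 mg/L
Dose 2 (375 mg at t=5 h): 375·exp(−0.05332·9) = 232.074 mg/L
Dose 3 (480 mg at t=10 h): 480·exp(−0.05332·4) = 387.808 mg/L
C(14) = 63.995 + 232.074 + 387.808 = 683.877 mg/L

683.877 mg/L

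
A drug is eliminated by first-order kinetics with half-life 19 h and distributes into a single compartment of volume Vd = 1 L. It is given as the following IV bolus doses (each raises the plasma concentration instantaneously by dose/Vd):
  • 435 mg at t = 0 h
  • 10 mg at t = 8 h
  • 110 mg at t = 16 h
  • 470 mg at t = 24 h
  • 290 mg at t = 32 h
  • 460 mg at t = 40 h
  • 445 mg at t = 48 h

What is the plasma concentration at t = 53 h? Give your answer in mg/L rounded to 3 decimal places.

k = ln 2 / 19 = 0.03648 per h
Dose 1 (435 mg at t=0 h): 435·exp(−0.03648·53) = 62.918 mg/L
Dose 2 (10 mg at t=8 h): 10·exp(−0.03648·45) = 1.937 mg/L
Dose 3 (110 mg at t=16 h): 110·exp(−0.03648·37) = 28.522 mg/L
Dose 4 (470 mg at t=24 h): 470·exp(−0.03648·29) = 163.167 mg/L
Dose 5 (290 mg at t=32 h): 290·exp(−0.03648·21) = 134.797 mg/L
Dose 6 (460 mg at t=40 h): 460·exp(−0.03648·13) = 286.279 mg/L
Dose 7 (445 mg at t=48 h): 445·exp(−0.03648·5) = 370.802 mg/L
C(53) = 62.918 + 1.937 + 28.522 + 163.167 + 134.797 + 286.279 + 370.802 = 1048.421 mg/L

1048.421 mg/L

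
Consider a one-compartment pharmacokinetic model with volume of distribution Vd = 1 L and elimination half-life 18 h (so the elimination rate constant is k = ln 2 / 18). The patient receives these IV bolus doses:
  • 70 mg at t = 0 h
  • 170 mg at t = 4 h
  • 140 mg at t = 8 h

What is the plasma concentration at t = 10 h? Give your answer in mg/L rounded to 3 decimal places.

312.179 mg/L

k = ln 2 / 18 = 0.03851 per h
Dose 1 (70 mg at t=0 h): 70·exp(−0.03851·10) = 47.628 mg/L
Dose 2 (170 mg at t=4 h): 170·exp(−0.03851·6) = 134.929 mg/L
Dose 3 (140 mg at t=8 h): 140·exp(−0.03851·2) = 129.622 mg/L
C(10) = 47.628 + 134.929 + 129.622 = 312.179 mg/L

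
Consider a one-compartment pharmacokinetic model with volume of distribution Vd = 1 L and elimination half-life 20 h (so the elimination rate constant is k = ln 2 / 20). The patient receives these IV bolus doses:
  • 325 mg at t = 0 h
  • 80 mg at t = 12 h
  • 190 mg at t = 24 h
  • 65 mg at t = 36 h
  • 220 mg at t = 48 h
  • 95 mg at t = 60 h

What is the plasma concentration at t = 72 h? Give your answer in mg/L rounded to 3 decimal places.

k = ln 2 / 20 = 0.03466 per h
Dose 1 (325 mg at t=0 h): 325·exp(−0.03466·72) = 26.803 mg/L
Dose 2 (80 mg at t=12 h): 80·exp(−0.03466·60) = 10.000 mg/L
Dose 3 (190 mg at t=24 h): 190·exp(−0.03466·48) = 35.998 mg/L
Dose 4 (65 mg at t=36 h): 65·exp(−0.03466·36) = 18.666 mg/L
Dose 5 (220 mg at t=48 h): 220·exp(−0.03466·24) = 95.761 mg/L
Dose 6 (95 mg at t=60 h): 95·exp(−0.03466·12) = 62.677 mg/L
C(72) = 26.803 + 10.000 + 35.998 + 18.666 + 95.761 + 62.677 = 249.904 mg/L

249.904 mg/L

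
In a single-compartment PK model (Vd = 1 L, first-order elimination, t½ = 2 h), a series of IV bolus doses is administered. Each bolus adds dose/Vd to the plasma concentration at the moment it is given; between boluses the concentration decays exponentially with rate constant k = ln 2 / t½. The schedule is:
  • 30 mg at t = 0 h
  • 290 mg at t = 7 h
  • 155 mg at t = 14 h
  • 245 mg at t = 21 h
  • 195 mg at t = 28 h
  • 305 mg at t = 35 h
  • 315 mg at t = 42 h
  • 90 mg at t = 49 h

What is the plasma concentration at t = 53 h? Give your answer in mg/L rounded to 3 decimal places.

k = ln 2 / 2 = 0.34657 per h
Dose 1 (30 mg at t=0 h): 30·exp(−0.34657·53) = 0.000 mg/L
Dose 2 (290 mg at t=7 h): 290·exp(−0.34657·46) = 0.000 mg/L
Dose 3 (155 mg at t=14 h): 155·exp(−0.34657·39) = 0.000 mg/L
Dose 4 (245 mg at t=21 h): 245·exp(−0.34657·32) = 0.004 mg/L
Dose 5 (195 mg at t=28 h): 195·exp(−0.34657·25) = 0.034 mg/L
Dose 6 (305 mg at t=35 h): 305·exp(−0.34657·18) = 0.596 mg/L
Dose 7 (315 mg at t=42 h): 315·exp(−0.34657·11) = 6.961 mg/L
Dose 8 (90 mg at t=49 h): 90·exp(−0.34657·4) = 22.500 mg/L
C(53) = 0.000 + 0.000 + 0.000 + 0.004 + 0.034 + 0.596 + 6.961 + 22.500 = 30.094 mg/L

30.094 mg/L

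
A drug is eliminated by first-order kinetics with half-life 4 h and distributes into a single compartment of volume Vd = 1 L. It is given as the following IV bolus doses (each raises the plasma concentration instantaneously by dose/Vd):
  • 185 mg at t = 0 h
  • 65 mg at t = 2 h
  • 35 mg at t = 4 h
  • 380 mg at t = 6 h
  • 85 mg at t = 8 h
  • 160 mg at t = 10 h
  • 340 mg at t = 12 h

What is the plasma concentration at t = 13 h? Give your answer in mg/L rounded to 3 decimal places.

k = ln 2 / 4 = 0.17329 per h
Dose 1 (185 mg at t=0 h): 185·exp(−0.17329·13) = 19.446 mg/L
Dose 2 (65 mg at t=2 h): 65·exp(−0.17329·11) = 9.662 mg/L
Dose 3 (35 mg at t=4 h): 35·exp(−0.17329·9) = 7.358 mg/L
Dose 4 (380 mg at t=6 h): 380·exp(−0.17329·7) = 112.975 mg/L
Dose 5 (85 mg at t=8 h): 85·exp(−0.17329·5) = 35.738 mg/L
Dose 6 (160 mg at t=10 h): 160·exp(−0.17329·3) = 95.137 mg/L
Dose 7 (340 mg at t=12 h): 340·exp(−0.17329·1) = 285.905 mg/L
C(13) = 19.446 + 9.662 + 7.358 + 112.975 + 35.738 + 95.137 + 285.905 = 566.220 mg/L

566.220 mg/L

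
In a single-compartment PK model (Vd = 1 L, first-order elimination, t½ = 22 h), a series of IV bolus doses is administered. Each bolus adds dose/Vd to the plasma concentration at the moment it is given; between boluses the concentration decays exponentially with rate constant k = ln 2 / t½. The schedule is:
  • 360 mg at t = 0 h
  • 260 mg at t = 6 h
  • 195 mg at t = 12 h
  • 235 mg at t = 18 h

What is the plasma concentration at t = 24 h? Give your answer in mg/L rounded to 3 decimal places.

644.599 mg/L

k = ln 2 / 22 = 0.03151 per h
Dose 1 (360 mg at t=0 h): 360·exp(−0.03151·24) = 169.008 mg/L
Dose 2 (260 mg at t=6 h): 260·exp(−0.03151·18) = 147.461 mg/L
Dose 3 (195 mg at t=12 h): 195·exp(−0.03151·12) = 133.609 mg/L
Dose 4 (235 mg at t=18 h): 235·exp(−0.03151·6) = 194.522 mg/L
C(24) = 169.008 + 147.461 + 133.609 + 194.522 = 644.599 mg/L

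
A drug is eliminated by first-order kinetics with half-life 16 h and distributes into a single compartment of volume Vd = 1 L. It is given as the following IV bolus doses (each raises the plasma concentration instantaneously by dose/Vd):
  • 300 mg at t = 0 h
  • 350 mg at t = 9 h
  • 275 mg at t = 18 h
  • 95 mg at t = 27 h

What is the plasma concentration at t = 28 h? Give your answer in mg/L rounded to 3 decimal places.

512.150 mg/L

k = ln 2 / 16 = 0.04332 per h
Dose 1 (300 mg at t=0 h): 300·exp(−0.04332·28) = 89.191 mg/L
Dose 2 (350 mg at t=9 h): 350·exp(−0.04332·19) = 153.672 mg/L
Dose 3 (275 mg at t=18 h): 275·exp(−0.04332·10) = 178.315 mg/L
Dose 4 (95 mg at t=27 h): 95·exp(−0.04332·1) = 90.972 mg/L
C(28) = 89.191 + 153.672 + 178.315 + 90.972 = 512.150 mg/L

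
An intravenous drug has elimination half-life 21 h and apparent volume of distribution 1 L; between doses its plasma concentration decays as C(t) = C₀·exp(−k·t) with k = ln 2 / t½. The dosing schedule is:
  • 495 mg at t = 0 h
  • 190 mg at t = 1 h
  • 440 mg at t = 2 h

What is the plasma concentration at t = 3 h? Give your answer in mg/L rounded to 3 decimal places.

1051.910 mg/L

k = ln 2 / 21 = 0.03301 per h
Dose 1 (495 mg at t=0 h): 495·exp(−0.03301·3) = 448.333 mg/L
Dose 2 (190 mg at t=1 h): 190·exp(−0.03301·2) = 177.862 mg/L
Dose 3 (440 mg at t=2 h): 440·exp(−0.03301·1) = 425.714 mg/L
C(3) = 448.333 + 177.862 + 425.714 = 1051.910 mg/L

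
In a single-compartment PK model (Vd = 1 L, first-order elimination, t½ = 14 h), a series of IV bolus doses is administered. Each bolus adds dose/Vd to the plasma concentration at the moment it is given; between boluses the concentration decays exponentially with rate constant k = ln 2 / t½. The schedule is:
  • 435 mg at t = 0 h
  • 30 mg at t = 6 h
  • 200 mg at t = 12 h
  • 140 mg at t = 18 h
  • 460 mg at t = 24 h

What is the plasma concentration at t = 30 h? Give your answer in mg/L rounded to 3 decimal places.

608.739 mg/L

k = ln 2 / 14 = 0.04951 per h
Dose 1 (435 mg at t=0 h): 435·exp(−0.04951·30) = 98.497 mg/L
Dose 2 (30 mg at t=6 h): 30·exp(−0.04951·24) = 9.143 mg/L
Dose 3 (200 mg at t=12 h): 200·exp(−0.04951·18) = 82.034 mg/L
Dose 4 (140 mg at t=18 h): 140·exp(−0.04951·12) = 77.286 mg/L
Dose 5 (460 mg at t=24 h): 460·exp(−0.04951·6) = 341.779 mg/L
C(30) = 98.497 + 9.143 + 82.034 + 77.286 + 341.779 = 608.739 mg/L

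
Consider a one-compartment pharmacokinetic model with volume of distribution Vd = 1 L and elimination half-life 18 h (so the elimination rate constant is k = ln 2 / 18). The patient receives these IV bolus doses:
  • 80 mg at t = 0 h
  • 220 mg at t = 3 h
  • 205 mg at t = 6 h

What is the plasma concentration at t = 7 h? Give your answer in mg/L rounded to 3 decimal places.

k = ln 2 / 18 = 0.03851 per h
Dose 1 (80 mg at t=0 h): 80·exp(−0.03851·7) = 61.097 mg/L
Dose 2 (220 mg at t=3 h): 220·exp(−0.03851·4) = 188.594 mg/L
Dose 3 (205 mg at t=6 h): 205·exp(−0.03851·1) = 197.256 mg/L
C(7) = 61.097 + 188.594 + 197.256 = 446.947 mg/L

446.947 mg/L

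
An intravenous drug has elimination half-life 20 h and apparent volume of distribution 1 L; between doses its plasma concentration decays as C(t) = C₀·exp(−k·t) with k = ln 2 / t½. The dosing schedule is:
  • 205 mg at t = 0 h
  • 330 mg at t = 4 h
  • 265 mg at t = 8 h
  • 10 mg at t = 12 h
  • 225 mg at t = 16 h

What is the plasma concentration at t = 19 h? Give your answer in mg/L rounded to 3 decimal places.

k = ln 2 / 20 = 0.03466 per h
Dose 1 (205 mg at t=0 h): 205·exp(−0.03466·19) = 106.115 mg/L
Dose 2 (330 mg at t=4 h): 330·exp(−0.03466·15) = 196.219 mg/L
Dose 3 (265 mg at t=8 h): 265·exp(−0.03466·11) = 181.000 mg/L
Dose 4 (10 mg at t=12 h): 10·exp(−0.03466·7) = 7.846 mg/L
Dose 5 (225 mg at t=16 h): 225·exp(−0.03466·3) = 202.781 mg/L
C(19) = 106.115 + 196.219 + 181.000 + 7.846 + 202.781 = 693.961 mg/L

693.961 mg/L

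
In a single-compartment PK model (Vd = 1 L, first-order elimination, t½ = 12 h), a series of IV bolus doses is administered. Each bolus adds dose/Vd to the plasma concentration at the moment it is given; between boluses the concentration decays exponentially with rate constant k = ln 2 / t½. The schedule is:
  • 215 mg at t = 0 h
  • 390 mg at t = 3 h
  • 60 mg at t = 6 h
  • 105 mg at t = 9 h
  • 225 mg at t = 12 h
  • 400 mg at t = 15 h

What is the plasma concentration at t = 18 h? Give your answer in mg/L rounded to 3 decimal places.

k = ln 2 / 12 = 0.05776 per h
Dose 1 (215 mg at t=0 h): 215·exp(−0.05776·18) = 76.014 mg/L
Dose 2 (390 mg at t=3 h): 390·exp(−0.05776·15) = 163.975 mg/L
Dose 3 (60 mg at t=6 h): 60·exp(−0.05776·12) = 30.000 mg/L
Dose 4 (105 mg at t=9 h): 105·exp(−0.05776·9) = 62.433 mg/L
Dose 5 (225 mg at t=12 h): 225·exp(−0.05776·6) = 159.099 mg/L
Dose 6 (400 mg at t=15 h): 400·exp(−0.05776·3) = 336.359 mg/L
C(18) = 76.014 + 163.975 + 30.000 + 62.433 + 159.099 + 336.359 = 827.880 mg/L

827.880 mg/L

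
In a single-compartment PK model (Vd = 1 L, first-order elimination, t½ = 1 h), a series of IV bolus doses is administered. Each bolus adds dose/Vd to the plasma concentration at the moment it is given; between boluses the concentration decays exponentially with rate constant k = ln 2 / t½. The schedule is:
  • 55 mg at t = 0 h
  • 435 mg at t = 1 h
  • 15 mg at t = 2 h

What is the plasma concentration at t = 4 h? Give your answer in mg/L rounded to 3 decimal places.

k = ln 2 / 1 = 0.69315 per h
Dose 1 (55 mg at t=0 h): 55·exp(−0.69315·4) = 3.438 mg/L
Dose 2 (435 mg at t=1 h): 435·exp(−0.69315·3) = 54.375 mg/L
Dose 3 (15 mg at t=2 h): 15·exp(−0.69315·2) = 3.750 mg/L
C(4) = 3.438 + 54.375 + 3.750 = 61.563 mg/L

61.563 mg/L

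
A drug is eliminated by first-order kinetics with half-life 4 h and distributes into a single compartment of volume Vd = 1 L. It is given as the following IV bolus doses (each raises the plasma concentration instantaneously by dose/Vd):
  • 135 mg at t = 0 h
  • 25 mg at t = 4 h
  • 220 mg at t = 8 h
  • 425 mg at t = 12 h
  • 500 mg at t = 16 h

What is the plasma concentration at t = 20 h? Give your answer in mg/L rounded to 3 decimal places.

k = ln 2 / 4 = 0.17329 per h
Dose 1 (135 mg at t=0 h): 135·exp(−0.17329·20) = 4.219 mg/L
Dose 2 (25 mg at t=4 h): 25·exp(−0.17329·16) = 1.562 mg/L
Dose 3 (220 mg at t=8 h): 220·exp(−0.17329·12) = 27.500 mg/L
Dose 4 (425 mg at t=12 h): 425·exp(−0.17329·8) = 106.250 mg/L
Dose 5 (500 mg at t=16 h): 500·exp(−0.17329·4) = 250.000 mg/L
C(20) = 4.219 + 1.562 + 27.500 + 106.250 + 250.000 = 389.531 mg/L

389.531 mg/L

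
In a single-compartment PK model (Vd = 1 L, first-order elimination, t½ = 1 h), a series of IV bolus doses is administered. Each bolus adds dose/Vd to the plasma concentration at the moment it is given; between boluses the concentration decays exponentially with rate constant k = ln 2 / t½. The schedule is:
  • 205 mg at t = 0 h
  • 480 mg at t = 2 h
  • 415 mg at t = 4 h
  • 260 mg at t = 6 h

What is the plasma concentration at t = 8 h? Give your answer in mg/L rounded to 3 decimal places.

k = ln 2 / 1 = 0.69315 per h
Dose 1 (205 mg at t=0 h): 205·exp(−0.69315·8) = 0.801 mg/L
Dose 2 (480 mg at t=2 h): 480·exp(−0.69315·6) = 7.500 mg/L
Dose 3 (415 mg at t=4 h): 415·exp(−0.69315·4) = 25.938 mg/L
Dose 4 (260 mg at t=6 h): 260·exp(−0.69315·2) = 65.000 mg/L
C(8) = 0.801 + 7.500 + 25.938 + 65.000 = 99.238 mg/L

99.238 mg/L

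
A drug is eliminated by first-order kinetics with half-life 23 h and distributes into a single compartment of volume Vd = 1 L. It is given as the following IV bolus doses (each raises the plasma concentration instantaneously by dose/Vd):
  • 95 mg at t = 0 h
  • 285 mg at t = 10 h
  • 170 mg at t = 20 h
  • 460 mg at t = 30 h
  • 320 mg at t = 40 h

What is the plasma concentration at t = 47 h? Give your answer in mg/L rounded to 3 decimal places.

k = ln 2 / 23 = 0.03014 per h
Dose 1 (95 mg at t=0 h): 95·exp(−0.03014·47) = 23.045 mg/L
Dose 2 (285 mg at t=10 h): 285·exp(−0.03014·37) = 93.450 mg/L
Dose 3 (170 mg at t=20 h): 170·exp(−0.03014·27) = 75.347 mg/L
Dose 4 (460 mg at t=30 h): 460·exp(−0.03014·17) = 275.586 mg/L
Dose 5 (320 mg at t=40 h): 320·exp(−0.03014·7) = 259.139 mg/L
C(47) = 23.045 + 93.450 + 75.347 + 275.586 + 259.139 = 726.567 mg/L

726.567 mg/L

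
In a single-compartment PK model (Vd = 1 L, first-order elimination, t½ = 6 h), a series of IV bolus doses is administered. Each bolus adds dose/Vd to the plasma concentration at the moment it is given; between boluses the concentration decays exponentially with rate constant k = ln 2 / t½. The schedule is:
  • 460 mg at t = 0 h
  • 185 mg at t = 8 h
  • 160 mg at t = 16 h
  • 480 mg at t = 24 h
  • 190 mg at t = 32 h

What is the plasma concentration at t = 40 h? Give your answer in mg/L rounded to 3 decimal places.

k = ln 2 / 6 = 0.11552 per h
Dose 1 (460 mg at t=0 h): 460·exp(−0.11552·40) = 4.528 mg/L
Dose 2 (185 mg at t=8 h): 185·exp(−0.11552·32) = 4.589 mg/L
Dose 3 (160 mg at t=16 h): 160·exp(−0.11552·24) = 10.000 mg/L
Dose 4 (480 mg at t=24 h): 480·exp(−0.11552·16) = 75.595 mg/L
Dose 5 (190 mg at t=32 h): 190·exp(−0.11552·8) = 75.402 mg/L
C(40) = 4.528 + 4.589 + 10.000 + 75.595 + 75.402 = 170.113 mg/L

170.113 mg/L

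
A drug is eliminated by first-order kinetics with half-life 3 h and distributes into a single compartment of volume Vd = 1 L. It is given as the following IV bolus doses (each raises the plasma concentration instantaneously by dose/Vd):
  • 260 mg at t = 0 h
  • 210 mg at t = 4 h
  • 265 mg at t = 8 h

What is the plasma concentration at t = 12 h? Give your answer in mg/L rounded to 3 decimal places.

154.488 mg/L

k = ln 2 / 3 = 0.23105 per h
Dose 1 (260 mg at t=0 h): 260·exp(−0.23105·12) = 16.250 mg/L
Dose 2 (210 mg at t=4 h): 210·exp(−0.23105·8) = 33.073 mg/L
Dose 3 (265 mg at t=8 h): 265·exp(−0.23105·4) = 105.165 mg/L
C(12) = 16.250 + 33.073 + 105.165 = 154.488 mg/L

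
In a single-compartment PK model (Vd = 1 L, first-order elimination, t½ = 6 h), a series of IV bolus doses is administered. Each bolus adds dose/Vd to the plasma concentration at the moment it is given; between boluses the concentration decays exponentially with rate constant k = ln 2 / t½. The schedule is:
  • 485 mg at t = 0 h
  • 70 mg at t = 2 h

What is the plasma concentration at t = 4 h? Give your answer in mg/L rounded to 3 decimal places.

k = ln 2 / 6 = 0.11552 per h
Dose 1 (485 mg at t=0 h): 485·exp(−0.11552·4) = 305.531 mg/L
Dose 2 (70 mg at t=2 h): 70·exp(−0.11552·2) = 55.559 mg/L
C(4) = 305.531 + 55.559 = 361.090 mg/L

361.090 mg/L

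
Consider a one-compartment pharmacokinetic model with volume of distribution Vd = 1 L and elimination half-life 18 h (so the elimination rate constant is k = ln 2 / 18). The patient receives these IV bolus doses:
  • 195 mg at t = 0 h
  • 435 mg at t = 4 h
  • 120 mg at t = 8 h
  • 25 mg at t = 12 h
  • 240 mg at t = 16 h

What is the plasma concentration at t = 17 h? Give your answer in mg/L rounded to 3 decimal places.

k = ln 2 / 18 = 0.03851 per h
Dose 1 (195 mg at t=0 h): 195·exp(−0.03851·17) = 101.328 mg/L
Dose 2 (435 mg at t=4 h): 435·exp(−0.03851·13) = 263.681 mg/L
Dose 3 (120 mg at t=8 h): 120·exp(−0.03851·9) = 84.853 mg/L
Dose 4 (25 mg at t=12 h): 25·exp(−0.03851·5) = 20.622 mg/L
Dose 5 (240 mg at t=16 h): 240·exp(−0.03851·1) = 230.934 mg/L
C(17) = 101.328 + 263.681 + 84.853 + 20.622 + 230.934 = 701.417 mg/L

701.417 mg/L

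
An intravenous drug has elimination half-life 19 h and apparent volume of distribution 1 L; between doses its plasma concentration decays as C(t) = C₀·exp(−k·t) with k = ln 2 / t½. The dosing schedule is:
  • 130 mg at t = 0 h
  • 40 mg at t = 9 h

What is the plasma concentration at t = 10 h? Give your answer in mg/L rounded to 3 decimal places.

k = ln 2 / 19 = 0.03648 per h
Dose 1 (130 mg at t=0 h): 130·exp(−0.03648·10) = 90.262 mg/L
Dose 2 (40 mg at t=9 h): 40·exp(−0.03648·1) = 38.567 mg/L
C(10) = 90.262 + 38.567 = 128.829 mg/L

128.829 mg/L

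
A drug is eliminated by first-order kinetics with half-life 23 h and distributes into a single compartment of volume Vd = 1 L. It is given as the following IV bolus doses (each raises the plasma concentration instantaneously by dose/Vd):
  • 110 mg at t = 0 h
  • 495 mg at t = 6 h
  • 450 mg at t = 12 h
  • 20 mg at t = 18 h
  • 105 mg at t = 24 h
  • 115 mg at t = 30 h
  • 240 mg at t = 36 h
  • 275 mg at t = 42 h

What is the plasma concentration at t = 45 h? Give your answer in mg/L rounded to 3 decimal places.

919.628 mg/L

k = ln 2 / 23 = 0.03014 per h
Dose 1 (110 mg at t=0 h): 110·exp(−0.03014·45) = 28.341 mg/L
Dose 2 (495 mg at t=6 h): 495·exp(−0.03014·39) = 152.814 mg/L
Dose 3 (450 mg at t=12 h): 450·exp(−0.03014·33) = 166.456 mg/L
Dose 4 (20 mg at t=18 h): 20·exp(−0.03014·27) = 8.864 mg/L
Dose 5 (105 mg at t=24 h): 105·exp(−0.03014·21) = 55.762 mg/L
Dose 6 (115 mg at t=30 h): 115·exp(−0.03014·15) = 73.177 mg/L
Dose 7 (240 mg at t=36 h): 240·exp(−0.03014·9) = 182.986 mg/L
Dose 8 (275 mg at t=42 h): 275·exp(−0.03014·3) = 251.228 mg/L
C(45) = 28.341 + 152.814 + 166.456 + 8.864 + 55.762 + 73.177 + 182.986 + 251.228 = 919.628 mg/L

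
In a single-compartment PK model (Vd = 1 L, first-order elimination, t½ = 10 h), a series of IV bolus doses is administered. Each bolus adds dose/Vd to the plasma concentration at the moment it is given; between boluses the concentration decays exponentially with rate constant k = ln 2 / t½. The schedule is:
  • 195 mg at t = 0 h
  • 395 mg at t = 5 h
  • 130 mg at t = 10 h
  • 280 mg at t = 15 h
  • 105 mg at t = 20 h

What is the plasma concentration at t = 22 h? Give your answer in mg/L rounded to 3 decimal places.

k = ln 2 / 10 = 0.06931 per h
Dose 1 (195 mg at t=0 h): 195·exp(−0.06931·22) = 42.439 mg/L
Dose 2 (395 mg at t=5 h): 395·exp(−0.06931·17) = 121.576 mg/L
Dose 3 (130 mg at t=10 h): 130·exp(−0.06931·12) = 56.586 mg/L
Dose 4 (280 mg at t=15 h): 280·exp(−0.06931·7) = 172.360 mg/L
Dose 5 (105 mg at t=20 h): 105·exp(−0.06931·2) = 91.408 mg/L
C(22) = 42.439 + 121.576 + 56.586 + 172.360 + 91.408 = 484.369 mg/L

484.369 mg/L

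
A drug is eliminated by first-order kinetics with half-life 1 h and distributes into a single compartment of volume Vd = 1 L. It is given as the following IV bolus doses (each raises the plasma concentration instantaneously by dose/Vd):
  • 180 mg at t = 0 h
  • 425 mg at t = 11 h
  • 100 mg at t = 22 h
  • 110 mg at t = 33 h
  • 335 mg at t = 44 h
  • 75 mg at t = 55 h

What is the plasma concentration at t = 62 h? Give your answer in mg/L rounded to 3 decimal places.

k = ln 2 / 1 = 0.69315 per h
Dose 1 (180 mg at t=0 h): 180·exp(−0.69315·62) = 0.000 mg/L
Dose 2 (425 mg at t=11 h): 425·exp(−0.69315·51) = 0.000 mg/L
Dose 3 (100 mg at t=22 h): 100·exp(−0.69315·40) = 0.000 mg/L
Dose 4 (110 mg at t=33 h): 110·exp(−0.69315·29) = 0.000 mg/L
Dose 5 (335 mg at t=44 h): 335·exp(−0.69315·18) = 0.001 mg/L
Dose 6 (75 mg at t=55 h): 75·exp(−0.69315·7) = 0.586 mg/L
C(62) = 0.000 + 0.000 + 0.000 + 0.000 + 0.001 + 0.586 = 0.587 mg/L

0.587 mg/L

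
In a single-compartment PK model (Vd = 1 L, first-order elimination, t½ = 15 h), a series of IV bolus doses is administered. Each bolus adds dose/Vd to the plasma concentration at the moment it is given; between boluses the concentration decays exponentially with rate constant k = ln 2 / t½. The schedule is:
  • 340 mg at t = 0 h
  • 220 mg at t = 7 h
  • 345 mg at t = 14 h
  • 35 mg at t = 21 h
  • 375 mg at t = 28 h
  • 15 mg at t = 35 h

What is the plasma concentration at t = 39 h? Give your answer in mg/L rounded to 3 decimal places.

k = ln 2 / 15 = 0.04621 per h
Dose 1 (340 mg at t=0 h): 340·exp(−0.04621·39) = 56.079 mg/L
Dose 2 (220 mg at t=7 h): 220·exp(−0.04621·32) = 50.145 mg/L
Dose 3 (345 mg at t=14 h): 345·exp(−0.04621·25) = 108.668 mg/L
Dose 4 (35 mg at t=21 h): 35·exp(−0.04621·18) = 15.235 mg/L
Dose 5 (375 mg at t=28 h): 375·exp(−0.04621·11) = 225.567 mg/L
Dose 6 (15 mg at t=35 h): 15·exp(−0.04621·4) = 12.469 mg/L
C(39) = 56.079 + 50.145 + 108.668 + 15.235 + 225.567 + 12.469 = 468.162 mg/L

468.162 mg/L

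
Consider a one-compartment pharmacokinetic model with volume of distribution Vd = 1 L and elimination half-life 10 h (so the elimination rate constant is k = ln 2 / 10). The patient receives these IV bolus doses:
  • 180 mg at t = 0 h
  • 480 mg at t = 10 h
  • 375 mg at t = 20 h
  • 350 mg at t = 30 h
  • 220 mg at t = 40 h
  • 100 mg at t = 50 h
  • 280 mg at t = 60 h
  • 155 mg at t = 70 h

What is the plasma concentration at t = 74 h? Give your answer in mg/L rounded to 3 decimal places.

k = ln 2 / 10 = 0.06931 per h
Dose 1 (180 mg at t=0 h): 180·exp(−0.06931·74) = 1.066 mg/L
Dose 2 (480 mg at t=10 h): 480·exp(−0.06931·64) = 5.684 mg/L
Dose 3 (375 mg at t=20 h): 375·exp(−0.06931·54) = 8.881 mg/L
Dose 4 (350 mg at t=30 h): 350·exp(−0.06931·44) = 16.578 mg/L
Dose 5 (220 mg at t=40 h): 220·exp(−0.06931·34) = 20.841 mg/L
Dose 6 (100 mg at t=50 h): 100·exp(−0.06931·24) = 18.946 mg/L
Dose 7 (280 mg at t=60 h): 280·exp(−0.06931·14) = 106.100 mg/L
Dose 8 (155 mg at t=70 h): 155·exp(−0.06931·4) = 117.468 mg/L
C(74) = 1.066 + 5.684 + 8.881 + 16.578 + 20.841 + 18.946 + 106.100 + 117.468 = 295.565 mg/L

295.565 mg/L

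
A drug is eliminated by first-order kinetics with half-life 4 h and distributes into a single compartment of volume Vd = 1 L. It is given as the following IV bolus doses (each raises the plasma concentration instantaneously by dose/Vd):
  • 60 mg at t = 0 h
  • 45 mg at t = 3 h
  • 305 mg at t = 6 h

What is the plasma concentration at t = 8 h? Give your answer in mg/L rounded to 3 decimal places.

k = ln 2 / 4 = 0.17329 per h
Dose 1 (60 mg at t=0 h): 60·exp(−0.17329·8) = 15.000 mg/L
Dose 2 (45 mg at t=3 h): 45·exp(−0.17329·5) = 18.920 mg/L
Dose 3 (305 mg at t=6 h): 305·exp(−0.17329·2) = 215.668 mg/L
C(8) = 15.000 + 18.920 + 215.668 = 249.588 mg/L

249.588 mg/L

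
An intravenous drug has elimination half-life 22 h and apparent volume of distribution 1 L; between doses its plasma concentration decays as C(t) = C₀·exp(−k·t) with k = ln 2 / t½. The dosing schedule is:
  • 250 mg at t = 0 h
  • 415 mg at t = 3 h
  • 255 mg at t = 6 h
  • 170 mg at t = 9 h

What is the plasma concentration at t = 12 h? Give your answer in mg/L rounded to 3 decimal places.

849.574 mg/L

k = ln 2 / 22 = 0.03151 per h
Dose 1 (250 mg at t=0 h): 250·exp(−0.03151·12) = 171.294 mg/L
Dose 2 (415 mg at t=3 h): 415·exp(−0.03151·9) = 312.536 mg/L
Dose 3 (255 mg at t=6 h): 255·exp(−0.03151·6) = 211.077 mg/L
Dose 4 (170 mg at t=9 h): 170·exp(−0.03151·3) = 154.668 mg/L
C(12) = 171.294 + 312.536 + 211.077 + 154.668 = 849.574 mg/L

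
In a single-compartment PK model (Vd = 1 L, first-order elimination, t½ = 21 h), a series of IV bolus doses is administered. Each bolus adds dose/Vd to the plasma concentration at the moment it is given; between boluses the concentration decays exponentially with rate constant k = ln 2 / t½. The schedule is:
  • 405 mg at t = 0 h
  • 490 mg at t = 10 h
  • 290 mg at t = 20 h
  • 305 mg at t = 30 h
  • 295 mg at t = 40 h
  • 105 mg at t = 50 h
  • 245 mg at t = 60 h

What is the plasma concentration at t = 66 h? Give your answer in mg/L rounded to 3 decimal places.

667.468 mg/L

k = ln 2 / 21 = 0.03301 per h
Dose 1 (405 mg at t=0 h): 405·exp(−0.03301·66) = 45.852 mg/L
Dose 2 (490 mg at t=10 h): 490·exp(−0.03301·56) = 77.170 mg/L
Dose 3 (290 mg at t=20 h): 290·exp(−0.03301·46) = 63.533 mg/L
Dose 4 (305 mg at t=30 h): 305·exp(−0.03301·36) = 92.950 mg/L
Dose 5 (295 mg at t=40 h): 295·exp(−0.03301·26) = 125.060 mg/L
Dose 6 (105 mg at t=50 h): 105·exp(−0.03301·16) = 61.920 mg/L
Dose 7 (245 mg at t=60 h): 245·exp(−0.03301·6) = 200.982 mg/L
C(66) = 45.852 + 77.170 + 63.533 + 92.950 + 125.060 + 61.920 + 200.982 = 667.468 mg/L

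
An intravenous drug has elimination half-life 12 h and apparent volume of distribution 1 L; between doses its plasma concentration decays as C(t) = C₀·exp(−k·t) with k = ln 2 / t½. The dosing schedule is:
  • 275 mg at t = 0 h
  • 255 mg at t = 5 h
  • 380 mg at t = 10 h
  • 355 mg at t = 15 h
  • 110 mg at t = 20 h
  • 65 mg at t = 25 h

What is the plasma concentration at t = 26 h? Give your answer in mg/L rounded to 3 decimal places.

k = ln 2 / 12 = 0.05776 per h
Dose 1 (275 mg at t=0 h): 275·exp(−0.05776·26) = 61.249 mg/L
Dose 2 (255 mg at t=5 h): 255·exp(−0.05776·21) = 75.812 mg/L
Dose 3 (380 mg at t=10 h): 380·exp(−0.05776·16) = 150.803 mg/L
Dose 4 (355 mg at t=15 h): 355·exp(−0.05776·11) = 188.055 mg/L
Dose 5 (110 mg at t=20 h): 110·exp(−0.05776·6) = 77.782 mg/L
Dose 6 (65 mg at t=25 h): 65·exp(−0.05776·1) = 61.352 mg/L
C(26) = 61.249 + 75.812 + 150.803 + 188.055 + 77.782 + 61.352 = 615.053 mg/L

615.053 mg/L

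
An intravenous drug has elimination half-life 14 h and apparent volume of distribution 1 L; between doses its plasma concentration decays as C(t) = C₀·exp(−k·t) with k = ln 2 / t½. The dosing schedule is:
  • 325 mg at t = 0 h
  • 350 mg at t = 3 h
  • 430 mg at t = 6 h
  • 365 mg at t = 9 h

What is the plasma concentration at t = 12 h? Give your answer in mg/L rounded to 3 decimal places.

k = ln 2 / 14 = 0.04951 per h
Dose 1 (325 mg at t=0 h): 325·exp(−0.04951·12) = 179.415 mg/L
Dose 2 (350 mg at t=3 h): 350·exp(−0.04951·9) = 224.155 mg/L
Dose 3 (430 mg at t=6 h): 430·exp(−0.04951·6) = 319.489 mg/L
Dose 4 (365 mg at t=9 h): 365·exp(−0.04951·3) = 314.620 mg/L
C(12) = 179.415 + 224.155 + 319.489 + 314.620 = 1037.679 mg/L

1037.679 mg/L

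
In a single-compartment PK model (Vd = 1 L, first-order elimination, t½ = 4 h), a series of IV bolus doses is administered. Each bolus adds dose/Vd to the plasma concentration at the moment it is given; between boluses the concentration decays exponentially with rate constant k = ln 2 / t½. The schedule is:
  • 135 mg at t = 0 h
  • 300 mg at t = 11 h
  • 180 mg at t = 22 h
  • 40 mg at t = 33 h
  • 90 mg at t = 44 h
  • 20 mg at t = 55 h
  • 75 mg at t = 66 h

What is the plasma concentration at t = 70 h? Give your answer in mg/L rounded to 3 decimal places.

k = ln 2 / 4 = 0.17329 per h
Dose 1 (135 mg at t=0 h): 135·exp(−0.17329·70) = 0.001 mg/L
Dose 2 (300 mg at t=11 h): 300·exp(−0.17329·59) = 0.011 mg/L
Dose 3 (180 mg at t=22 h): 180·exp(−0.17329·48) = 0.044 mg/L
Dose 4 (40 mg at t=33 h): 40·exp(−0.17329·37) = 0.066 mg/L
Dose 5 (90 mg at t=44 h): 90·exp(−0.17329·26) = 0.994 mg/L
Dose 6 (20 mg at t=55 h): 20·exp(−0.17329·15) = 1.487 mg/L
Dose 7 (75 mg at t=66 h): 75·exp(−0.17329·4) = 37.500 mg/L
C(70) = 0.001 + 0.011 + 0.044 + 0.066 + 0.994 + 1.487 + 37.500 = 40.102 mg/L

40.102 mg/L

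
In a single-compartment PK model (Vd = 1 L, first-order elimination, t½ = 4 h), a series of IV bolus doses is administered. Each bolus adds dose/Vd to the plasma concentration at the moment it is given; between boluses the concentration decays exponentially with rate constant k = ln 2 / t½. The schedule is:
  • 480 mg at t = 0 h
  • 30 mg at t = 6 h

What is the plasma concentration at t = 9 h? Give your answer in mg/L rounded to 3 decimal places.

k = ln 2 / 4 = 0.17329 per h
Dose 1 (480 mg at t=0 h): 480·exp(−0.17329·9) = 100.908 mg/L
Dose 2 (30 mg at t=6 h): 30·exp(−0.17329·3) = 17.838 mg/L
C(9) = 100.908 + 17.838 = 118.746 mg/L

118.746 mg/L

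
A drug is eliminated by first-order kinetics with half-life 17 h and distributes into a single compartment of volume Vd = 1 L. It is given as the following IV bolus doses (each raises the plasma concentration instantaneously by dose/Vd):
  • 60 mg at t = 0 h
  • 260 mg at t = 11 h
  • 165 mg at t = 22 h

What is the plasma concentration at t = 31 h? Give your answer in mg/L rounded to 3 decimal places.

k = ln 2 / 17 = 0.04077 per h
Dose 1 (60 mg at t=0 h): 60·exp(−0.04077·31) = 16.952 mg/L
Dose 2 (260 mg at t=11 h): 260·exp(−0.04077·20) = 115.032 mg/L
Dose 3 (165 mg at t=22 h): 165·exp(−0.04077·9) = 114.318 mg/L
C(31) = 16.952 + 115.032 + 114.318 = 246.302 mg/L

246.302 mg/L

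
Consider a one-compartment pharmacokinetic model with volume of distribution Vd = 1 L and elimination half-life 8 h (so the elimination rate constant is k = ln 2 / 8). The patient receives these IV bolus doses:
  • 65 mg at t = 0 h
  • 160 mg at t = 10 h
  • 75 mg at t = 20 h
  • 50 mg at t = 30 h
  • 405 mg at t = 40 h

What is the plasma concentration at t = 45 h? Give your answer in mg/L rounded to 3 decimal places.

k = ln 2 / 8 = 0.08664 per h
Dose 1 (65 mg at t=0 h): 65·exp(−0.08664·45) = 1.317 mg/L
Dose 2 (160 mg at t=10 h): 160·exp(−0.08664·35) = 7.711 mg/L
Dose 3 (75 mg at t=20 h): 75·exp(−0.08664·25) = 8.597 mg/L
Dose 4 (50 mg at t=30 h): 50·exp(−0.08664·15) = 13.631 mg/L
Dose 5 (405 mg at t=40 h): 405·exp(−0.08664·5) = 262.610 mg/L
C(45) = 1.317 + 7.711 + 8.597 + 13.631 + 262.610 = 293.866 mg/L

293.866 mg/L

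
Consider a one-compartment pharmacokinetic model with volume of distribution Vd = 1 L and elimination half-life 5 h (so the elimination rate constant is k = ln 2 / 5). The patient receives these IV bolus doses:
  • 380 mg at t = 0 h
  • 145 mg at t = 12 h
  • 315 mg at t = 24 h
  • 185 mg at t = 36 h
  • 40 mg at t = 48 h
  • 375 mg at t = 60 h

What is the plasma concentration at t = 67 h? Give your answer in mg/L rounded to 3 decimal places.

k = ln 2 / 5 = 0.13863 per h
Dose 1 (380 mg at t=0 h): 380·exp(−0.13863·67) = 0.035 mg/L
Dose 2 (145 mg at t=12 h): 145·exp(−0.13863·55) = 0.071 mg/L
Dose 3 (315 mg at t=24 h): 315·exp(−0.13863·43) = 0.812 mg/L
Dose 4 (185 mg at t=36 h): 185·exp(−0.13863·31) = 2.516 mg/L
Dose 5 (40 mg at t=48 h): 40·exp(−0.13863·19) = 2.872 mg/L
Dose 6 (375 mg at t=60 h): 375·exp(−0.13863·7) = 142.098 mg/L
C(67) = 0.035 + 0.071 + 0.812 + 2.516 + 2.872 + 142.098 = 148.404 mg/L

148.404 mg/L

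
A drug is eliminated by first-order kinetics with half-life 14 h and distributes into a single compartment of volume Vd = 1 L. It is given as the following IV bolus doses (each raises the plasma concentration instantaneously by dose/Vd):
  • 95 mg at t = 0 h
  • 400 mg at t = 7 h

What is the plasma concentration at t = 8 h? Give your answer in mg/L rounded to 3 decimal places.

k = ln 2 / 14 = 0.04951 per h
Dose 1 (95 mg at t=0 h): 95·exp(−0.04951·8) = 63.930 mg/L
Dose 2 (400 mg at t=7 h): 400·exp(−0.04951·1) = 380.678 mg/L
C(8) = 63.930 + 380.678 = 444.608 mg/L

444.608 mg/L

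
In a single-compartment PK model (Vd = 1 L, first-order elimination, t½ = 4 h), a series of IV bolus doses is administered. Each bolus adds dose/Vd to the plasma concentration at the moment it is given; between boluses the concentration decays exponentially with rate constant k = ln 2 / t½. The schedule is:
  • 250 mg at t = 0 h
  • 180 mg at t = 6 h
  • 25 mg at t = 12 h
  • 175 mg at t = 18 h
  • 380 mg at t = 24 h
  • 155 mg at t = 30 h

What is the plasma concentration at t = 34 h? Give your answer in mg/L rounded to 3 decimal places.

158.262 mg/L

k = ln 2 / 4 = 0.17329 per h
Dose 1 (250 mg at t=0 h): 250·exp(−0.17329·34) = 0.691 mg/L
Dose 2 (180 mg at t=6 h): 180·exp(−0.17329·28) = 1.406 mg/L
Dose 3 (25 mg at t=12 h): 25·exp(−0.17329·22) = 0.552 mg/L
Dose 4 (175 mg at t=18 h): 175·exp(−0.17329·16) = 10.938 mg/L
Dose 5 (380 mg at t=24 h): 380·exp(−0.17329·10) = 67.175 mg/L
Dose 6 (155 mg at t=30 h): 155·exp(−0.17329·4) = 77.500 mg/L
C(34) = 0.691 + 1.406 + 0.552 + 10.938 + 67.175 + 77.500 = 158.262 mg/L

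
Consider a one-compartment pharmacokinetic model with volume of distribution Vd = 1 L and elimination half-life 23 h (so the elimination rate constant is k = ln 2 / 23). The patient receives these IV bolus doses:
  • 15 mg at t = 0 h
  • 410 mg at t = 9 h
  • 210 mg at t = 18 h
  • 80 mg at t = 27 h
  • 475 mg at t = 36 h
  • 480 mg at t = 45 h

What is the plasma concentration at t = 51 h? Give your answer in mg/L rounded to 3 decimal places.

k = ln 2 / 23 = 0.03014 per h
Dose 1 (15 mg at t=0 h): 15·exp(−0.03014·51) = 3.225 mg/L
Dose 2 (410 mg at t=9 h): 410·exp(−0.03014·42) = 115.632 mg/L
Dose 3 (210 mg at t=18 h): 210·exp(−0.03014·33) = 77.680 mg/L
Dose 4 (80 mg at t=27 h): 80·exp(−0.03014·24) = 38.813 mg/L
Dose 5 (475 mg at t=36 h): 475·exp(−0.03014·15) = 302.252 mg/L
Dose 6 (480 mg at t=45 h): 480·exp(−0.03014·6) = 400.601 mg/L
C(51) = 3.225 + 115.632 + 77.680 + 38.813 + 302.252 + 400.601 = 938.202 mg/L

938.202 mg/L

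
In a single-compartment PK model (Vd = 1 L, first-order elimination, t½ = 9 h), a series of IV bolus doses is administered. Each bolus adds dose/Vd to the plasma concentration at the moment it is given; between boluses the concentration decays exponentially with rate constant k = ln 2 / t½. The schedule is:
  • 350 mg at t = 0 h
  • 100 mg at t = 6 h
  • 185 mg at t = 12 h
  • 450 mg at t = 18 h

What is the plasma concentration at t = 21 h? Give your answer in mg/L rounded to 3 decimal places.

k = ln 2 / 9 = 0.07702 per h
Dose 1 (350 mg at t=0 h): 350·exp(−0.07702·21) = 69.449 mg/L
Dose 2 (100 mg at t=6 h): 100·exp(−0.07702·15) = 31.498 mg/L
Dose 3 (185 mg at t=12 h): 185·exp(−0.07702·9) = 92.500 mg/L
Dose 4 (450 mg at t=18 h): 450·exp(−0.07702·3) = 357.165 mg/L
C(21) = 69.449 + 31.498 + 92.500 + 357.165 = 550.612 mg/L

550.612 mg/L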